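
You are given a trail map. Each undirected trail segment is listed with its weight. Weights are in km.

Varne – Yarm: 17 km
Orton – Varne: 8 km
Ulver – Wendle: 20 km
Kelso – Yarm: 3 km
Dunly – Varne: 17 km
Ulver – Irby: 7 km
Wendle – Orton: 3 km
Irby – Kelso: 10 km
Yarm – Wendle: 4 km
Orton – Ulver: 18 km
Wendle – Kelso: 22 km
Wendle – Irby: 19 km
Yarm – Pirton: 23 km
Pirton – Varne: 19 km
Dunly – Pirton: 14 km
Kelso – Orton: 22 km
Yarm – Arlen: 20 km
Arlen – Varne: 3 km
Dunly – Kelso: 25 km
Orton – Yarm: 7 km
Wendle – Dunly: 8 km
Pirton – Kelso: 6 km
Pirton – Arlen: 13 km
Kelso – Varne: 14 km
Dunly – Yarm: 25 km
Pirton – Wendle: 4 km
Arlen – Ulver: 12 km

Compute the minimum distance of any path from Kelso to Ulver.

Shortest distances from Kelso:
Kelso: 0
Yarm: 3  (via Kelso)
Pirton: 6  (via Kelso)
Wendle: 7  (via Yarm)
Irby: 10  (via Kelso)
Orton: 10  (via Yarm)
Varne: 14  (via Kelso)
Dunly: 15  (via Wendle)
Ulver: 17  (via Irby)
Shortest route: Kelso–Irby–Ulver = 17 km.

17 km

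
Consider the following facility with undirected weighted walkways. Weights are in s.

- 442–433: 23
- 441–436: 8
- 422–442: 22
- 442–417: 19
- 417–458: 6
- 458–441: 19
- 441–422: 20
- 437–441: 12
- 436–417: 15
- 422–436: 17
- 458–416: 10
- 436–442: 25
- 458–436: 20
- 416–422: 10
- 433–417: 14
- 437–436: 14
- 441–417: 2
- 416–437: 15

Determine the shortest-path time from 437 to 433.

28 s

Candidate routes:
437 → 436 → 417 → 433: 14+15+14 = 43
437 → 436 → 441 → 417 → 433: 14+8+2+14 = 38
437 → 441 → 417 → 433: 12+2+14 = 28
Cheapest is 437 → 441 → 417 → 433 at 28 s.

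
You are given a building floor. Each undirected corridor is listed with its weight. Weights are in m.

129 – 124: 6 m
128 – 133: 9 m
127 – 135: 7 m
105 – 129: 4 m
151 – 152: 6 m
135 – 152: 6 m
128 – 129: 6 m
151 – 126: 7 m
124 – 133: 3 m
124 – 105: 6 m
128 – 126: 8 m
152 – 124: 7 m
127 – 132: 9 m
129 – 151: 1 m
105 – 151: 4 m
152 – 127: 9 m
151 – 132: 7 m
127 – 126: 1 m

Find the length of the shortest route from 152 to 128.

Shortest distances from 152:
152: 0
151: 6  (via 152)
135: 6  (via 152)
129: 7  (via 151)
124: 7  (via 152)
127: 9  (via 152)
105: 10  (via 151)
133: 10  (via 124)
126: 10  (via 127)
132: 13  (via 151)
128: 13  (via 129)
Shortest route: 152–151–129–128 = 13 m.

13 m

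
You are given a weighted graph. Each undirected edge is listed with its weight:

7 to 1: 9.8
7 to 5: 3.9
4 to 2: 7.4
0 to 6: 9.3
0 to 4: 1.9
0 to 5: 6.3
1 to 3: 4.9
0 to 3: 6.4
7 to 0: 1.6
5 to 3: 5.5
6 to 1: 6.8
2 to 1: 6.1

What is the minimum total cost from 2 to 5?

Shortest distances from 2:
2: 0
1: 6.1  (via 2)
4: 7.4  (via 2)
0: 9.3  (via 4)
7: 10.9  (via 0)
3: 11  (via 1)
6: 12.9  (via 1)
5: 14.8  (via 7)
Shortest route: 2 → 4 → 0 → 7 → 5 = 14.8.

14.8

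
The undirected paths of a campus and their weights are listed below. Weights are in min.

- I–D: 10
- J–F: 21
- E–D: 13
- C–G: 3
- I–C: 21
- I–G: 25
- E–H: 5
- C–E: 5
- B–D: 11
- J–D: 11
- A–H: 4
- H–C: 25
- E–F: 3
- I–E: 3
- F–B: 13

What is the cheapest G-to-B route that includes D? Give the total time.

32 min

Shortest G→D: G–C–E–D = 21
Best D to B: D–B costing 11
Total via D: 21 + 11 = 32 min.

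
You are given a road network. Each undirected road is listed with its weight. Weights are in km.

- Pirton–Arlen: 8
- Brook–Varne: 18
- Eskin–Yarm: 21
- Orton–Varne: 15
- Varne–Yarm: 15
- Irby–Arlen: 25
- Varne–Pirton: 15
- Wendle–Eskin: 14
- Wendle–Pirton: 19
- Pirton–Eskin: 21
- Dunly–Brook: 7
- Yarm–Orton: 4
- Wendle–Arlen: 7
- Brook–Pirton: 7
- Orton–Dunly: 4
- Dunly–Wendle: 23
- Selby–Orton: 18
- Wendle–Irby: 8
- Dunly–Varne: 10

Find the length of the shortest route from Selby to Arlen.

44 km

Enumerating some paths:
Selby–Orton–Dunly–Wendle–Arlen: 18+4+23+7 = 52
Selby–Orton–Dunly–Brook–Pirton–Arlen: 18+4+7+7+8 = 44
The minimum is 44 km via Selby–Orton–Dunly–Brook–Pirton–Arlen.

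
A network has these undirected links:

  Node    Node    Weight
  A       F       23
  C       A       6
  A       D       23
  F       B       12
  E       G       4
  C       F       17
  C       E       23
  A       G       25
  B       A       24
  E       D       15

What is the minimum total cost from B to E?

Running Dijkstra from B:
B: 0
F: 12  (via B)
A: 24  (via B)
C: 29  (via F)
D: 47  (via A)
G: 49  (via A)
E: 52  (via C)
Shortest route: B → F → C → E = 52.

52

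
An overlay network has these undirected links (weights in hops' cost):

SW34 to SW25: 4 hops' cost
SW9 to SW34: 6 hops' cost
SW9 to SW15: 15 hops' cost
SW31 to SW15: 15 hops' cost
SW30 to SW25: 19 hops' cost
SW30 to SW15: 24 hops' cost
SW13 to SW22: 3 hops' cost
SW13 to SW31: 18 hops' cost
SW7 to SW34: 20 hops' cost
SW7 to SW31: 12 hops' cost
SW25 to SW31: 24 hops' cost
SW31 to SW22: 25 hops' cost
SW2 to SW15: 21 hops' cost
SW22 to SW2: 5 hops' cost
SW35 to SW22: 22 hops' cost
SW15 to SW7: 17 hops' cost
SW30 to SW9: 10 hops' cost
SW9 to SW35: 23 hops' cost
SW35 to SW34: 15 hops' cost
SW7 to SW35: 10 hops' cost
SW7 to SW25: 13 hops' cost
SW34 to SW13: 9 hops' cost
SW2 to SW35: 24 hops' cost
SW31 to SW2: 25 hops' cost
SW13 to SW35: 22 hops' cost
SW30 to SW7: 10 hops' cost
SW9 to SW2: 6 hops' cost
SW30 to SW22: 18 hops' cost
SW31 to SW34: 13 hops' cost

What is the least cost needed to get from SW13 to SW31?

Shortest distances from SW13:
SW13: 0
SW22: 3  (via SW13)
SW2: 8  (via SW22)
SW34: 9  (via SW13)
SW25: 13  (via SW34)
SW9: 14  (via SW2)
SW31: 18  (via SW13)
Shortest route: SW13–SW31 = 18 hops' cost.

18 hops' cost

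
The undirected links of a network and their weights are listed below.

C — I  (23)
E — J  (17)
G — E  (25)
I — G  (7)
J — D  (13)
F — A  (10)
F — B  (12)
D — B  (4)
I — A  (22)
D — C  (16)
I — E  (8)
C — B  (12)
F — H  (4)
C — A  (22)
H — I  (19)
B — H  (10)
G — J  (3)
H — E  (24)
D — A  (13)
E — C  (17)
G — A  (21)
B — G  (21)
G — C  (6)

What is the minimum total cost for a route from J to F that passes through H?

31

Shortest J→H: J–D–B–H = 27
Best H to F: H–F costing 4
Total via H: 27 + 4 = 31.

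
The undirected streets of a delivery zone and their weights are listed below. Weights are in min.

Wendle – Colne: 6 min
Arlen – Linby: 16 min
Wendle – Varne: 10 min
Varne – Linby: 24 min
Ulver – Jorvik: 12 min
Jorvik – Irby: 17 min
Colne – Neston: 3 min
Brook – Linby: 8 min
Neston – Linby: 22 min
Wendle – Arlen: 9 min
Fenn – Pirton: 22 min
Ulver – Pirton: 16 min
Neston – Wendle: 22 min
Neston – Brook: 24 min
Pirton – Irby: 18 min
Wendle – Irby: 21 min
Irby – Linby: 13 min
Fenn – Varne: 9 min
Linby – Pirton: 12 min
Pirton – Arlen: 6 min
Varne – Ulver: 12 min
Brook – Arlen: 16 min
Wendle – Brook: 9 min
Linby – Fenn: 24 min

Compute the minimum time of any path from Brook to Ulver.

Compare a few routes:
Brook–Wendle–Varne–Ulver: 9+10+12 = 31
Brook–Linby–Pirton–Ulver: 8+12+16 = 36
Cheapest is Brook–Wendle–Varne–Ulver at 31 min.

31 min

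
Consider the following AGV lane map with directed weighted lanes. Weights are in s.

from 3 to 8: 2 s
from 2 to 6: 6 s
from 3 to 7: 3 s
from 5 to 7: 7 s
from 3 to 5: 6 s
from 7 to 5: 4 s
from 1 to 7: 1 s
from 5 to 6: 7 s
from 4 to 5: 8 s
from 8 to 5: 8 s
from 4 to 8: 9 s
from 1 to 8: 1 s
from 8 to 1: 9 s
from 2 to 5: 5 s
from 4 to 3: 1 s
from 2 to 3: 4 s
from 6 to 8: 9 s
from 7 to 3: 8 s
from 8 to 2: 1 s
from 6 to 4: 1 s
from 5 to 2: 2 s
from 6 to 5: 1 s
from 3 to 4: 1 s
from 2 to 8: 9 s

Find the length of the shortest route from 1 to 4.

7 s

Settle nodes by increasing distance from 1:
1: 0
7: 1  (via 1)
8: 1  (via 1)
2: 2  (via 8)
5: 5  (via 7)
3: 6  (via 2)
4: 7  (via 3)
Shortest route: 1 → 8 → 2 → 3 → 4 = 7 s.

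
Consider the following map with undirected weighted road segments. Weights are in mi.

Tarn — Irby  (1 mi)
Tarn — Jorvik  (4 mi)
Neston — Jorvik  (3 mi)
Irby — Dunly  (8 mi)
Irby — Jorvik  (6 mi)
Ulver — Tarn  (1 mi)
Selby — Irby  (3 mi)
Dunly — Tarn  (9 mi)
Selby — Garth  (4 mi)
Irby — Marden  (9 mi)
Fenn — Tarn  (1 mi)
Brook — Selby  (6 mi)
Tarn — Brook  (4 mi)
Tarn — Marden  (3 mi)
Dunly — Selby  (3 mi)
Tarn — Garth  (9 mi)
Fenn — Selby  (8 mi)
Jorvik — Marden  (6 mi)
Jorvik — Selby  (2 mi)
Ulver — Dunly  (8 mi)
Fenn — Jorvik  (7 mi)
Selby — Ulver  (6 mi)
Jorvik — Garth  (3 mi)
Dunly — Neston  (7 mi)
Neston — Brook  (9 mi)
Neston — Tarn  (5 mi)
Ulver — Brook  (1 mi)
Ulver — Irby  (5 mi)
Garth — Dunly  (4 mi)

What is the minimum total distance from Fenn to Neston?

6 mi

Running Dijkstra from Fenn:
Fenn: 0
Tarn: 1  (via Fenn)
Irby: 2  (via Tarn)
Ulver: 2  (via Tarn)
Brook: 3  (via Ulver)
Marden: 4  (via Tarn)
Selby: 5  (via Irby)
Jorvik: 5  (via Tarn)
Neston: 6  (via Tarn)
Shortest route: Fenn–Tarn–Neston = 6 mi.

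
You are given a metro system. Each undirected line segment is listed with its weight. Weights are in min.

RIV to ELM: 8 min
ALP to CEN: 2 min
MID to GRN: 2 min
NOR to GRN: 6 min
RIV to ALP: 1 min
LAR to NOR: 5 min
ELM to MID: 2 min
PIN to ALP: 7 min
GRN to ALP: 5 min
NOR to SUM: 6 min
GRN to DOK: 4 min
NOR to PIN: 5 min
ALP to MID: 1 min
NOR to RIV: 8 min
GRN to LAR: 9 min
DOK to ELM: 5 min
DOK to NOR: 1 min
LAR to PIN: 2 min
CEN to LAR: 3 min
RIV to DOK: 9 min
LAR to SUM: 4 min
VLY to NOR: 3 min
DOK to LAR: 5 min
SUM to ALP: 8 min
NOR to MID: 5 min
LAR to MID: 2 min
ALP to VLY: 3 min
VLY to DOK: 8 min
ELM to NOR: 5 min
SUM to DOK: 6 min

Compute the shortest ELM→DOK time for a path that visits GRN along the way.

8 min

Shortest ELM→GRN: ELM–MID–GRN = 4
Shortest GRN→DOK: GRN–DOK = 4
Total via GRN: 4 + 4 = 8 min.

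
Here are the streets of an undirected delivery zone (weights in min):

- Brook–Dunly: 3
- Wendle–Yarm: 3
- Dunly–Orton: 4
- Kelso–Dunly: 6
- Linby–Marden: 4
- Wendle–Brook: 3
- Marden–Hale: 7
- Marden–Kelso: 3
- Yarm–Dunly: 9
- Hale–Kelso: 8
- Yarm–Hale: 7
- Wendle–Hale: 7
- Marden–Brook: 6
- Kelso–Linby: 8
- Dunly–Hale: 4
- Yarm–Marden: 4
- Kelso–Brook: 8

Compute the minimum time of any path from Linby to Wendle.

Candidate routes:
Linby - Marden - Yarm - Wendle: 4+4+3 = 11
Linby - Marden - Brook - Wendle: 4+6+3 = 13
The minimum is 11 min via Linby - Marden - Yarm - Wendle.

11 min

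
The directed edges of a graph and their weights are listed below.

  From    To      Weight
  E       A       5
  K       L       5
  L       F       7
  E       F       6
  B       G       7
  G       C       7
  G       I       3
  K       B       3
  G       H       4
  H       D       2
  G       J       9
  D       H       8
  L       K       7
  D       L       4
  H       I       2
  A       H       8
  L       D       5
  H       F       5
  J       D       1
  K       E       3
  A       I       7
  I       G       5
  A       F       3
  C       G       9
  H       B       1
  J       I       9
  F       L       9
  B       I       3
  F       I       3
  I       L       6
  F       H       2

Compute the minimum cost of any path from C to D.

Enumerating some paths:
C–G–J–D: 9+9+1 = 19
C–G–I–L–D: 9+3+6+5 = 23
C–G–H–D: 9+4+2 = 15
The minimum is 15 via C–G–H–D.

15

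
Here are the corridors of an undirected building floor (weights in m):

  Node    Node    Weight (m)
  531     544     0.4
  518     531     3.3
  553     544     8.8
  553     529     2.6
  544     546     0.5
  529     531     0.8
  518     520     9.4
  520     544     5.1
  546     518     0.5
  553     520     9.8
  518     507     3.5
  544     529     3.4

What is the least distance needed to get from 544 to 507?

Compare a few routes:
544 → 531 → 518 → 507: 0.4+3.3+3.5 = 7.2
544 → 546 → 518 → 507: 0.5+0.5+3.5 = 4.5
Cheapest is 544 → 546 → 518 → 507 at 4.5 m.

4.5 m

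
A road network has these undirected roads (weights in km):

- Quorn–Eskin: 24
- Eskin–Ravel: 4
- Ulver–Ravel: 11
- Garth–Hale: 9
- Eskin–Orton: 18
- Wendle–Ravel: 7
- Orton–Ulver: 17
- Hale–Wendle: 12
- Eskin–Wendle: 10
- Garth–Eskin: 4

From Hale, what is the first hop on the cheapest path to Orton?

Garth

Candidate routes:
Hale → Wendle → Eskin → Orton: 12+10+18 = 40
Hale → Garth → Eskin → Orton: 9+4+18 = 31
The minimum is 31 km via Hale → Garth → Eskin → Orton.
So from Hale the first move is to Garth.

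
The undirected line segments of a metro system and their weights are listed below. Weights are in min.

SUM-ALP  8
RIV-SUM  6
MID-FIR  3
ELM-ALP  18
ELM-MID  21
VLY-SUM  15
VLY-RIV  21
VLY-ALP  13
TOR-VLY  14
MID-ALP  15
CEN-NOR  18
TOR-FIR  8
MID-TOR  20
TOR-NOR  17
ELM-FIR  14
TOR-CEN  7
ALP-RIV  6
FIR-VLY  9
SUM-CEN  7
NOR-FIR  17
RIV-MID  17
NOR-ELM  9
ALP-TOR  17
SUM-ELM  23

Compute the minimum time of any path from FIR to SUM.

Shortest distances from FIR:
FIR: 0
MID: 3  (via FIR)
TOR: 8  (via FIR)
VLY: 9  (via FIR)
ELM: 14  (via FIR)
CEN: 15  (via TOR)
NOR: 17  (via FIR)
ALP: 18  (via MID)
RIV: 20  (via MID)
SUM: 22  (via CEN)
Shortest route: FIR → TOR → CEN → SUM = 22 min.

22 min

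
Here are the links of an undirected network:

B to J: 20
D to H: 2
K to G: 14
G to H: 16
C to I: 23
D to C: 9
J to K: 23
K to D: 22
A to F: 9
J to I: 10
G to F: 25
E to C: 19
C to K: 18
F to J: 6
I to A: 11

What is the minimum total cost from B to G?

Compare a few routes:
B - J - F - G: 20+6+25 = 51
B - J - K - G: 20+23+14 = 57
The minimum is 51 via B - J - F - G.

51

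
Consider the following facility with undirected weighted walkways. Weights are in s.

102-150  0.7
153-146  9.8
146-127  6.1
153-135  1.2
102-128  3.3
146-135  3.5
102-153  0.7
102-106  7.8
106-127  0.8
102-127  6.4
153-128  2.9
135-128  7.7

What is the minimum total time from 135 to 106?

Compare a few routes:
135 - 146 - 127 - 106: 3.5+6.1+0.8 = 10.4
135 - 153 - 102 - 106: 1.2+0.7+7.8 = 9.7
135 - 153 - 102 - 127 - 106: 1.2+0.7+6.4+0.8 = 9.1
Cheapest is 135 - 153 - 102 - 127 - 106 at 9.1 s.

9.1 s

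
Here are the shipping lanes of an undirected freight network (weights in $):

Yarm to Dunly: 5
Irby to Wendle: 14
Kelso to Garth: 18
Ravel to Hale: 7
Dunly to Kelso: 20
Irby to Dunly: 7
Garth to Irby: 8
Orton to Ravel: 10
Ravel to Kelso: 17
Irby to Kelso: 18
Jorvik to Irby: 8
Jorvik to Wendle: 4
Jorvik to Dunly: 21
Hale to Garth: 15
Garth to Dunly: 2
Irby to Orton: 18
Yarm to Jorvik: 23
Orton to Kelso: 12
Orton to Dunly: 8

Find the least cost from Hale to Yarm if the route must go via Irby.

$35

Shortest Hale→Irby: Hale–Garth–Irby = 23
Shortest Irby→Yarm: Irby–Dunly–Yarm = 12
Total via Irby: 23 + 12 = $35.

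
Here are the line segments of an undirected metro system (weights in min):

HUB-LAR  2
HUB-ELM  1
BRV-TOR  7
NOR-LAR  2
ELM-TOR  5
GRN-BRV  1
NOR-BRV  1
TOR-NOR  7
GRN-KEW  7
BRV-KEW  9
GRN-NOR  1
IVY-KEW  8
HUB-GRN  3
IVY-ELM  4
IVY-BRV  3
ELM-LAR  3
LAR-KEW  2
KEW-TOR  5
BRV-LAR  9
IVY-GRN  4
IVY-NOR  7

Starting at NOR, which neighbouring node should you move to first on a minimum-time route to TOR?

TOR

Enumerating some paths:
NOR–BRV–TOR: 1+7 = 8
NOR–TOR: 7 = 7
The minimum is 7 min via NOR–TOR.
So from NOR the first move is to TOR.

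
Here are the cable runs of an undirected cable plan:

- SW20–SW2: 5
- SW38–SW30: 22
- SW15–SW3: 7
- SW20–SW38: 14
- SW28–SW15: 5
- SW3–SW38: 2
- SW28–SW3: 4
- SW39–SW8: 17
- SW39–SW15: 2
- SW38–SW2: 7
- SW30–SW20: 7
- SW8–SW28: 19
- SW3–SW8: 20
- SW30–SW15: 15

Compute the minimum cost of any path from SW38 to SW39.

Compare a few routes:
SW38 - SW3 - SW28 - SW15 - SW39: 2+4+5+2 = 13
SW38 - SW3 - SW15 - SW39: 2+7+2 = 11
The minimum is 11 via SW38 - SW3 - SW15 - SW39.

11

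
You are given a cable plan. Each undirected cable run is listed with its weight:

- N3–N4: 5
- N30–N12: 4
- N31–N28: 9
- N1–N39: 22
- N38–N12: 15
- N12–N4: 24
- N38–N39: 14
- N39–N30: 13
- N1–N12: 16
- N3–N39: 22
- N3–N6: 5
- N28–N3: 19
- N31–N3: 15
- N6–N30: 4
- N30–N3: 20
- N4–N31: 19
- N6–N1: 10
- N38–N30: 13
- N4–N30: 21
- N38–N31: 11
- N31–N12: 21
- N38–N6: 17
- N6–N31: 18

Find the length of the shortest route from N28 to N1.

Enumerating some paths:
N28–N3–N6–N1: 19+5+10 = 34
N28–N31–N3–N6–N1: 9+15+5+10 = 39
N28–N31–N6–N1: 9+18+10 = 37
N28–N31–N12–N1: 9+21+16 = 46
Cheapest is N28–N3–N6–N1 at 34.

34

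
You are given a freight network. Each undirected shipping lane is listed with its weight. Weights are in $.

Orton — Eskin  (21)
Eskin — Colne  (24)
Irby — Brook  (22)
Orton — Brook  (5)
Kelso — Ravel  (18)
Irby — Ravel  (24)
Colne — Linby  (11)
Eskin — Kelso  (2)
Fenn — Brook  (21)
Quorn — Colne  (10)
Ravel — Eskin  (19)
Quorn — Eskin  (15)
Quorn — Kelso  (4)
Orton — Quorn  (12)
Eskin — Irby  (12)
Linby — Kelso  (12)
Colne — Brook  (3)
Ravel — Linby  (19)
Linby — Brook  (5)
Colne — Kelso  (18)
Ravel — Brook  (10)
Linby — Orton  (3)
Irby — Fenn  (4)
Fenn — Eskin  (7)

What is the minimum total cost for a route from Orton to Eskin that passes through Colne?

$24

Best Orton to Colne: Orton–Brook–Colne costing 8
Shortest Colne→Eskin: Colne–Quorn–Kelso–Eskin = 16
Total via Colne: 8 + 16 = $24.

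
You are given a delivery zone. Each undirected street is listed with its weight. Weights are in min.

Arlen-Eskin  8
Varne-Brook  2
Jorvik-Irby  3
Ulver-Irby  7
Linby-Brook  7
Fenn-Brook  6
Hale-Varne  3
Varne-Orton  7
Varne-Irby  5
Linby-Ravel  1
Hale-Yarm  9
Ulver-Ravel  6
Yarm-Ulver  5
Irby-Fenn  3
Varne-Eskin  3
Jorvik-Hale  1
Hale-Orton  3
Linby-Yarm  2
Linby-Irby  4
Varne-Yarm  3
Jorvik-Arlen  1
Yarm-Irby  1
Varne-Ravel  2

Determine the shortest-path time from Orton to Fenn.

10 min

Settle nodes by increasing distance from Orton:
Orton: 0
Hale: 3  (via Orton)
Jorvik: 4  (via Hale)
Arlen: 5  (via Jorvik)
Varne: 6  (via Hale)
Irby: 7  (via Jorvik)
Brook: 8  (via Varne)
Yarm: 8  (via Irby)
Ravel: 8  (via Varne)
Eskin: 9  (via Varne)
Linby: 9  (via Ravel)
Fenn: 10  (via Irby)
Shortest route: Orton → Hale → Jorvik → Irby → Fenn = 10 min.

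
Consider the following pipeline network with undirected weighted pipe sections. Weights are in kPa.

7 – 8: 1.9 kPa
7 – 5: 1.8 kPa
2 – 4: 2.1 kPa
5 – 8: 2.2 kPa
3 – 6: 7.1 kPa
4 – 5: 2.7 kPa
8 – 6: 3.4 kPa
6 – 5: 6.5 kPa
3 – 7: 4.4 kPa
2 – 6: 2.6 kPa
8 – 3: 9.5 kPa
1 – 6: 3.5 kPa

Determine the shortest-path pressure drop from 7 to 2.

6.6 kPa

Compare a few routes:
7 → 5 → 8 → 6 → 2: 1.8+2.2+3.4+2.6 = 10
7 → 8 → 5 → 4 → 2: 1.9+2.2+2.7+2.1 = 8.9
7 → 5 → 4 → 2: 1.8+2.7+2.1 = 6.6
7 → 8 → 6 → 2: 1.9+3.4+2.6 = 7.9
Cheapest is 7 → 5 → 4 → 2 at 6.6 kPa.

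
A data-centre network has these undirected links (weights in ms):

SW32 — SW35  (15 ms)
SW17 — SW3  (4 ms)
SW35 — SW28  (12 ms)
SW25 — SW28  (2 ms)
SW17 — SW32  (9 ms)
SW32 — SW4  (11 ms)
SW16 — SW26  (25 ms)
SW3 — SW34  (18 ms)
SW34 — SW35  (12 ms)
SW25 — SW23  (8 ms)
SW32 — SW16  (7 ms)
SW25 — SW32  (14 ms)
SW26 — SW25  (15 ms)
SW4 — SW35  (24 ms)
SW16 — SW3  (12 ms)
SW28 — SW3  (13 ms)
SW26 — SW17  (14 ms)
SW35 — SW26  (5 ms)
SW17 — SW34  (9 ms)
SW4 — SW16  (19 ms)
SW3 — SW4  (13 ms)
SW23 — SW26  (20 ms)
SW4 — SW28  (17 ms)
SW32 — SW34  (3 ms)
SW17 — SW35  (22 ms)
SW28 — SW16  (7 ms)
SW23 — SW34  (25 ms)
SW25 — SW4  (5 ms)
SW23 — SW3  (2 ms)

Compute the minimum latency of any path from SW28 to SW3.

12 ms

Shortest distances from SW28:
SW28: 0
SW25: 2  (via SW28)
SW16: 7  (via SW28)
SW4: 7  (via SW25)
SW23: 10  (via SW25)
SW35: 12  (via SW28)
SW3: 12  (via SW23)
Shortest route: SW28 → SW25 → SW23 → SW3 = 12 ms.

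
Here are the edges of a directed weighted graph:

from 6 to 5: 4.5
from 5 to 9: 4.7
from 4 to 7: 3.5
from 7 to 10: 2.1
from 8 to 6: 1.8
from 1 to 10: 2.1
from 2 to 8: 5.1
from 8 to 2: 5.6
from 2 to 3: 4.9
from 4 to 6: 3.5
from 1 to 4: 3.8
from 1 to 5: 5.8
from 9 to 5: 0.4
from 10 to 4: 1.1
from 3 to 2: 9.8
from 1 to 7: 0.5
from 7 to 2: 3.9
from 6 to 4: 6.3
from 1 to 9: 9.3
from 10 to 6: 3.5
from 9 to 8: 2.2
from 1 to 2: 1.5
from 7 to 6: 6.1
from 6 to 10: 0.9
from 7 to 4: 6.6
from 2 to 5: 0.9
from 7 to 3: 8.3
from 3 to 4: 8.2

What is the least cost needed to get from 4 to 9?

Compare a few routes:
4–7–10–6–5–9: 3.5+2.1+3.5+4.5+4.7 = 18.3
4–6–5–9: 3.5+4.5+4.7 = 12.7
4–7–2–5–9: 3.5+3.9+0.9+4.7 = 13
The minimum is 12.7 via 4–6–5–9.

12.7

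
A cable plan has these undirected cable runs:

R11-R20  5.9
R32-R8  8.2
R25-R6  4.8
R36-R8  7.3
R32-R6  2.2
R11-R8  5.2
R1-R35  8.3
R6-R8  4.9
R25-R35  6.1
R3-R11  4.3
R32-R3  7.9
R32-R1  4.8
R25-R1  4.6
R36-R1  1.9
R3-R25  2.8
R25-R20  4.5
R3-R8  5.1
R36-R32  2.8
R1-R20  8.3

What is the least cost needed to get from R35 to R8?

Running Dijkstra from R35:
R35: 0
R25: 6.1  (via R35)
R1: 8.3  (via R35)
R3: 8.9  (via R25)
R36: 10.2  (via R1)
R20: 10.6  (via R25)
R6: 10.9  (via R25)
R32: 13  (via R36)
R11: 13.2  (via R3)
R8: 14  (via R3)
Shortest route: R35–R25–R3–R8 = 14.

14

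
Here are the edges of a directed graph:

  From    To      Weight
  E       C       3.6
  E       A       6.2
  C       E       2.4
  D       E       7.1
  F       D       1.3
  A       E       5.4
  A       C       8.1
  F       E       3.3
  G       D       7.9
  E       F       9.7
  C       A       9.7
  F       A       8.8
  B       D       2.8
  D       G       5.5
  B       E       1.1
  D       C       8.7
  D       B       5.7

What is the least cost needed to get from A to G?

Candidate routes:
A → C → E → F → D → G: 8.1+2.4+9.7+1.3+5.5 = 27
A → E → F → D → G: 5.4+9.7+1.3+5.5 = 21.9
The minimum is 21.9 via A → E → F → D → G.

21.9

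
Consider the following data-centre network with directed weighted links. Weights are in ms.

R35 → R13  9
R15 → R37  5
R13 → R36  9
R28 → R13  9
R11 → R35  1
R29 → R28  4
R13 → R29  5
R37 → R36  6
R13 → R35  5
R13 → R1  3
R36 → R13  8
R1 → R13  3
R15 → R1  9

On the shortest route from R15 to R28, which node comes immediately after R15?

R1

Enumerating some paths:
R15–R1–R13–R29–R28: 9+3+5+4 = 21
R15–R37–R36–R13–R29–R28: 5+6+8+5+4 = 28
Cheapest is R15–R1–R13–R29–R28 at 21 ms.
So from R15 the first move is to R1.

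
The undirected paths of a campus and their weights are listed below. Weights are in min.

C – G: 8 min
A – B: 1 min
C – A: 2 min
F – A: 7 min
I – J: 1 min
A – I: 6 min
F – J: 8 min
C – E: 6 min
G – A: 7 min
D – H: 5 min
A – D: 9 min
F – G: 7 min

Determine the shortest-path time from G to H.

21 min

Candidate routes:
G–A–D–H: 7+9+5 = 21
G–C–A–D–H: 8+2+9+5 = 24
Cheapest is G–A–D–H at 21 min.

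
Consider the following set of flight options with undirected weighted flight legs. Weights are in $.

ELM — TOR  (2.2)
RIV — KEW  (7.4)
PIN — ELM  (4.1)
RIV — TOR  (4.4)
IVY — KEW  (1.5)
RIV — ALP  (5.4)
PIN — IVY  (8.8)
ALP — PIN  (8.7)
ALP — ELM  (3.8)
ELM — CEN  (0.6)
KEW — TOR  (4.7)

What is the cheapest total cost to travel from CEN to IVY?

$9

Candidate routes:
CEN - ELM - TOR - RIV - KEW - IVY: 0.6+2.2+4.4+7.4+1.5 = 16.1
CEN - ELM - PIN - IVY: 0.6+4.1+8.8 = 13.5
CEN - ELM - TOR - KEW - IVY: 0.6+2.2+4.7+1.5 = 9
Cheapest is CEN - ELM - TOR - KEW - IVY at $9.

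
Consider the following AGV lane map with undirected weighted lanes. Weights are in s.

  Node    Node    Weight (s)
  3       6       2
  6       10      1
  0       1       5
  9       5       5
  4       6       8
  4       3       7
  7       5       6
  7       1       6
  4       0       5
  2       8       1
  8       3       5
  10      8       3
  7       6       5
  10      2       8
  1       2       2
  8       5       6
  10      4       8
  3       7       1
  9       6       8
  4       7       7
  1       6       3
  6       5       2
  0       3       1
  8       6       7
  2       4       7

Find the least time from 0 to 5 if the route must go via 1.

Shortest 0→1: 0–1 = 5
Shortest 1→5: 1–6–5 = 5
Total via 1: 5 + 5 = 10 s.

10 s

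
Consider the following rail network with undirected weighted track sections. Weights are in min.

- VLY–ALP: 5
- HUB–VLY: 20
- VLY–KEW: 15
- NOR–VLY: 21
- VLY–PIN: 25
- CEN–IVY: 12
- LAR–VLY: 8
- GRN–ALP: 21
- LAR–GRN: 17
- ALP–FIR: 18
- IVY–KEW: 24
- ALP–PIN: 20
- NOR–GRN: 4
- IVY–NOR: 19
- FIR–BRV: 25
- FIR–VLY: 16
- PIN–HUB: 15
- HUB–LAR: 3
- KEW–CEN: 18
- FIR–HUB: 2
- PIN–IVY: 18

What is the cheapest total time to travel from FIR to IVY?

35 min

Enumerating some paths:
FIR → HUB → PIN → IVY: 2+15+18 = 35
FIR → HUB → LAR → GRN → NOR → IVY: 2+3+17+4+19 = 45
Cheapest is FIR → HUB → PIN → IVY at 35 min.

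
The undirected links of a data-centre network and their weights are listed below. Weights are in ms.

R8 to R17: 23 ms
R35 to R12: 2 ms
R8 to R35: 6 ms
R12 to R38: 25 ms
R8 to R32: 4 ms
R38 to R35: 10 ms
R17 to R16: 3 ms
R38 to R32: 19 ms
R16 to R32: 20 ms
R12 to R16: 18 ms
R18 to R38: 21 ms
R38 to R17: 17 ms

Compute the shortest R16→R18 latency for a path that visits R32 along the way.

60 ms

Shortest R16→R32: R16–R32 = 20
Shortest R32→R18: R32–R38–R18 = 40
Total via R32: 20 + 40 = 60 ms.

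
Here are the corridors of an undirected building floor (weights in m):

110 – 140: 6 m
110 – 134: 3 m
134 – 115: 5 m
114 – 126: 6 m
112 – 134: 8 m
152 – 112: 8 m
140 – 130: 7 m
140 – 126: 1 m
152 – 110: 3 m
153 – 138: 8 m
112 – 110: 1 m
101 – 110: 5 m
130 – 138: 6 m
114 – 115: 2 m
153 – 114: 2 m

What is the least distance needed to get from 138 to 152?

22 m

Settle nodes by increasing distance from 138:
138: 0
130: 6  (via 138)
153: 8  (via 138)
114: 10  (via 153)
115: 12  (via 114)
140: 13  (via 130)
126: 14  (via 140)
134: 17  (via 115)
110: 19  (via 140)
112: 20  (via 110)
152: 22  (via 110)
Shortest route: 138 → 130 → 140 → 110 → 152 = 22 m.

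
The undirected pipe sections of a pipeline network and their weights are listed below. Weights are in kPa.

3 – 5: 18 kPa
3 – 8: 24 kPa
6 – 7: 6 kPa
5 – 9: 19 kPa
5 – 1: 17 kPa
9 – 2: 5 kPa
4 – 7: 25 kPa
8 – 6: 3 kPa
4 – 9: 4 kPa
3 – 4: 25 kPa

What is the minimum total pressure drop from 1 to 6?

Running Dijkstra from 1:
1: 0
5: 17  (via 1)
3: 35  (via 5)
9: 36  (via 5)
4: 40  (via 9)
2: 41  (via 9)
8: 59  (via 3)
6: 62  (via 8)
Shortest route: 1–5–3–8–6 = 62 kPa.

62 kPa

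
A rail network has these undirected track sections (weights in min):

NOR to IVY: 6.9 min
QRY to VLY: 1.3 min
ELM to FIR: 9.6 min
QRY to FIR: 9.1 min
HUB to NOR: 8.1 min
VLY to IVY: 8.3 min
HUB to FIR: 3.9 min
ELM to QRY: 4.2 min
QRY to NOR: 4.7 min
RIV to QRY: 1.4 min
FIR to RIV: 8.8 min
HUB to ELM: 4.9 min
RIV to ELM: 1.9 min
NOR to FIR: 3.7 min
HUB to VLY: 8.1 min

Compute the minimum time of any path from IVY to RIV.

Settle nodes by increasing distance from IVY:
IVY: 0
NOR: 6.9  (via IVY)
VLY: 8.3  (via IVY)
QRY: 9.6  (via VLY)
FIR: 10.6  (via NOR)
RIV: 11  (via QRY)
Shortest route: IVY–VLY–QRY–RIV = 11 min.

11 min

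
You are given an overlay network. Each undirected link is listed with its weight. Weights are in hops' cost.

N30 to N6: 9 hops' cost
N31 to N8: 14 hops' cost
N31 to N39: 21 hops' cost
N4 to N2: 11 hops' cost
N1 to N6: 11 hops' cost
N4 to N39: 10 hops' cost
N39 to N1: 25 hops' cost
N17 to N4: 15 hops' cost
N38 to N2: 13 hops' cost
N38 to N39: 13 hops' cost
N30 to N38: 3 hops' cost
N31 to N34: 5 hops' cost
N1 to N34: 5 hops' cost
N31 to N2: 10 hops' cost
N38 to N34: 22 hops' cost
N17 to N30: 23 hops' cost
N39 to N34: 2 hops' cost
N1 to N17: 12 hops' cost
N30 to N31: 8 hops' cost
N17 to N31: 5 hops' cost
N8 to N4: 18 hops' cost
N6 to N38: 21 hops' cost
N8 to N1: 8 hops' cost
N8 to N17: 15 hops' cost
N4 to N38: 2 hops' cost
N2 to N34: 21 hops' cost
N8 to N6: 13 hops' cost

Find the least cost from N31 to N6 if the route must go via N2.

Best N31 to N2: N31–N2 costing 10
Shortest N2→N6: N2–N38–N30–N6 = 25
Total via N2: 10 + 25 = 35 hops' cost.

35 hops' cost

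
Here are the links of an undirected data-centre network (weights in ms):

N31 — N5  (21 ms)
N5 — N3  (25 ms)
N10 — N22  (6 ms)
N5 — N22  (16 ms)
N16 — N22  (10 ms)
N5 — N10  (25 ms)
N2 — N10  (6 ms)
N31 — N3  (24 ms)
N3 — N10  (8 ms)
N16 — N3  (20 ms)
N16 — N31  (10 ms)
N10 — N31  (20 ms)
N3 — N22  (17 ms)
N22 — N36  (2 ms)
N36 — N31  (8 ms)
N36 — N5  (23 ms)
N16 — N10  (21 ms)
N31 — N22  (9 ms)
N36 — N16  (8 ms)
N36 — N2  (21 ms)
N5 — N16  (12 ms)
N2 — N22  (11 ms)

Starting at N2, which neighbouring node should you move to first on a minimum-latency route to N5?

N22

Compare a few routes:
N2–N10–N5: 6+25 = 31
N2–N10–N22–N5: 6+6+16 = 28
N2–N22–N5: 11+16 = 27
Cheapest is N2–N22–N5 at 27 ms.
So from N2 the first move is to N22.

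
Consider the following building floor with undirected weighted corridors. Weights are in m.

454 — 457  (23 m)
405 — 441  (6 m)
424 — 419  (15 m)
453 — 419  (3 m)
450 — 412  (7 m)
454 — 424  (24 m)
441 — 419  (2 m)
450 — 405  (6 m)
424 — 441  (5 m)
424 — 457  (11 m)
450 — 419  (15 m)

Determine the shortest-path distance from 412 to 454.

Enumerating some paths:
412 - 450 - 405 - 441 - 424 - 454: 7+6+6+5+24 = 48
412 - 450 - 419 - 441 - 424 - 454: 7+15+2+5+24 = 53
The minimum is 48 m via 412 - 450 - 405 - 441 - 424 - 454.

48 m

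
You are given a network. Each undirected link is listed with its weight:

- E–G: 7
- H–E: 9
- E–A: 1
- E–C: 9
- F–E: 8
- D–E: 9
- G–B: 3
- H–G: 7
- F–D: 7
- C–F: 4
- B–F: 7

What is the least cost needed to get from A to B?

11

Shortest distances from A:
A: 0
E: 1  (via A)
G: 8  (via E)
F: 9  (via E)
C: 10  (via E)
D: 10  (via E)
H: 10  (via E)
B: 11  (via G)
Shortest route: A → E → G → B = 11.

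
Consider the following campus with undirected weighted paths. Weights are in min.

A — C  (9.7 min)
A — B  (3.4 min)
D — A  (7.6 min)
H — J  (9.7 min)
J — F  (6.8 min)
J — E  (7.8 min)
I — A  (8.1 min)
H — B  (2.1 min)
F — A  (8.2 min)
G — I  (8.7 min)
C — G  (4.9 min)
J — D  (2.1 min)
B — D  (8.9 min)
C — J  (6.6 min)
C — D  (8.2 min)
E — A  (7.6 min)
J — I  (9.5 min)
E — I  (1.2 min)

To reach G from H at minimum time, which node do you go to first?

B

Compare a few routes:
H - J - C - G: 9.7+6.6+4.9 = 21.2
H - B - A - I - G: 2.1+3.4+8.1+8.7 = 22.3
H - B - A - C - G: 2.1+3.4+9.7+4.9 = 20.1
The minimum is 20.1 min via H - B - A - C - G.
So from H the first move is to B.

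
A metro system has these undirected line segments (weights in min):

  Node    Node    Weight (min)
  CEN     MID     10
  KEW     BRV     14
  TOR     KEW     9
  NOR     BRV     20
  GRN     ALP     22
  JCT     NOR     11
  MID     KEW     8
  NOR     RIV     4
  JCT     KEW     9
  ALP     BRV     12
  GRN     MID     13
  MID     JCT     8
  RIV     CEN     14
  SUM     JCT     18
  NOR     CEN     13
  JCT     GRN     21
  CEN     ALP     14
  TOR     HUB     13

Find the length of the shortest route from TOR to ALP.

35 min

Candidate routes:
TOR–KEW–JCT–MID–CEN–ALP: 9+9+8+10+14 = 50
TOR–KEW–BRV–ALP: 9+14+12 = 35
TOR–KEW–MID–CEN–ALP: 9+8+10+14 = 41
Cheapest is TOR–KEW–BRV–ALP at 35 min.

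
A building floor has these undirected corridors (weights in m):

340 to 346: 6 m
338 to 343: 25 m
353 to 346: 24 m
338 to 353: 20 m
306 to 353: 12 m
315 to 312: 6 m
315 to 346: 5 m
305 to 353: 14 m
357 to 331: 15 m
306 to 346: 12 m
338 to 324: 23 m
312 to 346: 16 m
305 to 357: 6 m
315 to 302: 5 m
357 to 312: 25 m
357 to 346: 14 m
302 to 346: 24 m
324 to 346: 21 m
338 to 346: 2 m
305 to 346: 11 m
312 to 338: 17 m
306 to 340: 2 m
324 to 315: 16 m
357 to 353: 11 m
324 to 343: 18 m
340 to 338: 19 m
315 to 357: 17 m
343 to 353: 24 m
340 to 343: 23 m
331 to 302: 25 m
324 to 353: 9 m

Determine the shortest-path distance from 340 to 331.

35 m

Compare a few routes:
340–346–357–331: 6+14+15 = 35
340–346–305–357–331: 6+11+6+15 = 38
340–306–353–357–331: 2+12+11+15 = 40
The minimum is 35 m via 340–346–357–331.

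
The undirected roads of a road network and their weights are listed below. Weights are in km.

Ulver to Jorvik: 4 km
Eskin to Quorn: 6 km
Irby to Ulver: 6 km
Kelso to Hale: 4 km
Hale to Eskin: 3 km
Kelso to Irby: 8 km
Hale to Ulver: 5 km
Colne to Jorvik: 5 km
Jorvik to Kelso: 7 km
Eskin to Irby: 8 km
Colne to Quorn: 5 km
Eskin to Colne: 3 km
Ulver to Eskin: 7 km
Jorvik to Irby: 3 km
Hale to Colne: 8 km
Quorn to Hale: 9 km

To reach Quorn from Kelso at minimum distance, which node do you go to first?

Enumerating some paths:
Kelso - Hale - Quorn: 4+9 = 13
Kelso - Hale - Colne - Quorn: 4+8+5 = 17
Kelso - Hale - Eskin - Colne - Quorn: 4+3+3+5 = 15
Cheapest is Kelso - Hale - Quorn at 13 km.
So from Kelso the first move is to Hale.

Hale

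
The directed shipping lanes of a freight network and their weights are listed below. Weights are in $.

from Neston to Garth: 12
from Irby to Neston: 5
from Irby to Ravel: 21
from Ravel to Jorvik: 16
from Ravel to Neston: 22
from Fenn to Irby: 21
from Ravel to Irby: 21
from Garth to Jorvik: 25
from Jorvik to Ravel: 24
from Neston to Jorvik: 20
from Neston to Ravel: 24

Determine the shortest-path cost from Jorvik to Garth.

Compare a few routes:
Jorvik - Ravel - Irby - Neston - Garth: 24+21+5+12 = 62
Jorvik - Ravel - Neston - Garth: 24+22+12 = 58
Cheapest is Jorvik - Ravel - Neston - Garth at $58.

$58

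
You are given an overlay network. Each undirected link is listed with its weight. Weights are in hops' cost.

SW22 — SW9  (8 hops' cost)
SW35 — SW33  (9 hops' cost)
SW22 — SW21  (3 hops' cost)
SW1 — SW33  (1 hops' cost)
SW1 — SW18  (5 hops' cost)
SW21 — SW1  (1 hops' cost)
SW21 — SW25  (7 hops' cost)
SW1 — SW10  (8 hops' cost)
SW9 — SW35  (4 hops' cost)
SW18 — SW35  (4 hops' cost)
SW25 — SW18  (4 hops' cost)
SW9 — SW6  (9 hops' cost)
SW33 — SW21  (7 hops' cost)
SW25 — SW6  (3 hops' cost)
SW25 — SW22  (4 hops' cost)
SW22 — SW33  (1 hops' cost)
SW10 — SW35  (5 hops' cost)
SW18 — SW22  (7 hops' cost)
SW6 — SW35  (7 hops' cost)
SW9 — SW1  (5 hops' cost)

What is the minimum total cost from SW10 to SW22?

Candidate routes:
SW10 - SW35 - SW33 - SW22: 5+9+1 = 15
SW10 - SW1 - SW21 - SW22: 8+1+3 = 12
SW10 - SW1 - SW33 - SW22: 8+1+1 = 10
Cheapest is SW10 - SW1 - SW33 - SW22 at 10 hops' cost.

10 hops' cost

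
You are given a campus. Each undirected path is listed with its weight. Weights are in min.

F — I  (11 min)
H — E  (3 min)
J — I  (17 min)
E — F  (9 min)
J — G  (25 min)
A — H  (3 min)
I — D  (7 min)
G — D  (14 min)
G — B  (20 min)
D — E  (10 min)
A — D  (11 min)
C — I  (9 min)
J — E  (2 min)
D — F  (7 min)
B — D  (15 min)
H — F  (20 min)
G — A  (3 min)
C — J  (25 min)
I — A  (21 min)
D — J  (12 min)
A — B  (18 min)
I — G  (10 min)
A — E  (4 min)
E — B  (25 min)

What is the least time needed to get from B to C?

31 min

Candidate routes:
B → G → I → C: 20+10+9 = 39
B → D → I → C: 15+7+9 = 31
B → D → F → I → C: 15+7+11+9 = 42
B → A → G → I → C: 18+3+10+9 = 40
The minimum is 31 min via B → D → I → C.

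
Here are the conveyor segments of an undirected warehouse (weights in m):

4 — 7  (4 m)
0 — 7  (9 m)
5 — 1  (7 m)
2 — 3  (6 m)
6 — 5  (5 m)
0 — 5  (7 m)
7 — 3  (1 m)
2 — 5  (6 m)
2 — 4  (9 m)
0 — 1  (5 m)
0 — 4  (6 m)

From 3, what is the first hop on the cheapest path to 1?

7

Compare a few routes:
3 - 7 - 0 - 1: 1+9+5 = 15
3 - 2 - 5 - 1: 6+6+7 = 19
3 - 7 - 4 - 0 - 1: 1+4+6+5 = 16
The minimum is 15 m via 3 - 7 - 0 - 1.
So from 3 the first move is to 7.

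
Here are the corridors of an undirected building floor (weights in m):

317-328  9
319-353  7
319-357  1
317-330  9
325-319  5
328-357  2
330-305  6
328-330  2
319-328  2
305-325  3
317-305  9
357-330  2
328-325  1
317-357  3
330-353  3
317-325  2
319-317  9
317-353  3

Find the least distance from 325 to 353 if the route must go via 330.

6 m

Shortest 325→330: 325 → 328 → 330 = 3
Best 330 to 353: 330 → 353 costing 3
Total via 330: 3 + 3 = 6 m.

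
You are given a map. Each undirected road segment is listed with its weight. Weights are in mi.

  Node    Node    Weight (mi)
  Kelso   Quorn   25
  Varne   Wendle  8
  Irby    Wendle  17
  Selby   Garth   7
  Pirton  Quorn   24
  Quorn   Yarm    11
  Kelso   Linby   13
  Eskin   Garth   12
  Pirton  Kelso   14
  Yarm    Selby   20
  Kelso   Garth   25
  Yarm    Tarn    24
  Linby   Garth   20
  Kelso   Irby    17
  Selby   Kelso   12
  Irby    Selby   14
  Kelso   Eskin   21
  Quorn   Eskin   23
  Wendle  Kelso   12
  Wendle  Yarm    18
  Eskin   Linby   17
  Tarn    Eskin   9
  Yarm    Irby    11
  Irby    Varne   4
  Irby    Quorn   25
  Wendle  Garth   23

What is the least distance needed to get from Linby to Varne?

33 mi

Running Dijkstra from Linby:
Linby: 0
Kelso: 13  (via Linby)
Eskin: 17  (via Linby)
Garth: 20  (via Linby)
Selby: 25  (via Kelso)
Wendle: 25  (via Kelso)
Tarn: 26  (via Eskin)
Pirton: 27  (via Kelso)
Irby: 30  (via Kelso)
Varne: 33  (via Wendle)
Shortest route: Linby–Kelso–Wendle–Varne = 33 mi.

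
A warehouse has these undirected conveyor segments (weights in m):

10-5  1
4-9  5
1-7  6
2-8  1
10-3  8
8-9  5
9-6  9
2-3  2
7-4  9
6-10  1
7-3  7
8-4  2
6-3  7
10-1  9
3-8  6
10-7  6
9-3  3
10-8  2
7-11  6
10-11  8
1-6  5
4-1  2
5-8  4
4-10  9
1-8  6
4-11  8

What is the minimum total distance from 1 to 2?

5 m

Settle nodes by increasing distance from 1:
1: 0
4: 2  (via 1)
8: 4  (via 4)
2: 5  (via 8)
Shortest route: 1–4–8–2 = 5 m.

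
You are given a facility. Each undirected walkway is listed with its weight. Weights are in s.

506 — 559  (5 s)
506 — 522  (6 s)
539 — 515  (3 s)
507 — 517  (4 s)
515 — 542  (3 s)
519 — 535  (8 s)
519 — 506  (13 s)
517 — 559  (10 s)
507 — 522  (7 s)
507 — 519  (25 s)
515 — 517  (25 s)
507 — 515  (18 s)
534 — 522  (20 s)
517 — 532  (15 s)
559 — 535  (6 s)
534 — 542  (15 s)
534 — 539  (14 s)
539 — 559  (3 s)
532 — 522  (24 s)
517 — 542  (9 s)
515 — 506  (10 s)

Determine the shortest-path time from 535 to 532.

Shortest distances from 535:
535: 0
559: 6  (via 535)
519: 8  (via 535)
539: 9  (via 559)
506: 11  (via 559)
515: 12  (via 539)
542: 15  (via 515)
517: 16  (via 559)
522: 17  (via 506)
507: 20  (via 517)
534: 23  (via 539)
532: 31  (via 517)
Shortest route: 535 → 559 → 517 → 532 = 31 s.

31 s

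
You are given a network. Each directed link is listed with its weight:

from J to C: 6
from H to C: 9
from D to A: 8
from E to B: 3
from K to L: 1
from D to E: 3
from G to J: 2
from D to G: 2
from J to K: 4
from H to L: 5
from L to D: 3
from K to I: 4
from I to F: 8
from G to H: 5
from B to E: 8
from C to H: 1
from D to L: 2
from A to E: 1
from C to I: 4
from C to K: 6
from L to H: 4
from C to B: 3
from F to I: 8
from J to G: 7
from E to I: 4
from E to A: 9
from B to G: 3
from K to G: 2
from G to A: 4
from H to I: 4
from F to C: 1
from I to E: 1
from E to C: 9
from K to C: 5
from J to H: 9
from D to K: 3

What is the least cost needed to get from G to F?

Candidate routes:
G–A–E–I–F: 4+1+4+8 = 17
G–J–K–I–F: 2+4+4+8 = 18
The minimum is 17 via G–A–E–I–F.

17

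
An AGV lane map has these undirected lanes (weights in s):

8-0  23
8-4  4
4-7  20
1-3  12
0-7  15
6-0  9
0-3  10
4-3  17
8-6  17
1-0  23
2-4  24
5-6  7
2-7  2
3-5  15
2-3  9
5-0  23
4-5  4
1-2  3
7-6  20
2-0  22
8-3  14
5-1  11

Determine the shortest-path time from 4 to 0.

20 s

Enumerating some paths:
4 → 3 → 0: 17+10 = 27
4 → 5 → 6 → 0: 4+7+9 = 20
Cheapest is 4 → 5 → 6 → 0 at 20 s.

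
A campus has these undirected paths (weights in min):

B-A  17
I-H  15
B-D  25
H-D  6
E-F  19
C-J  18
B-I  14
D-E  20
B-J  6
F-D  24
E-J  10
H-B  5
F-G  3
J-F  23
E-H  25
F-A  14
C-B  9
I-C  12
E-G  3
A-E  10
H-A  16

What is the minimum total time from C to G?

Running Dijkstra from C:
C: 0
B: 9  (via C)
I: 12  (via C)
H: 14  (via B)
J: 15  (via B)
D: 20  (via H)
E: 25  (via J)
A: 26  (via B)
G: 28  (via E)
Shortest route: C–B–J–E–G = 28 min.

28 min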